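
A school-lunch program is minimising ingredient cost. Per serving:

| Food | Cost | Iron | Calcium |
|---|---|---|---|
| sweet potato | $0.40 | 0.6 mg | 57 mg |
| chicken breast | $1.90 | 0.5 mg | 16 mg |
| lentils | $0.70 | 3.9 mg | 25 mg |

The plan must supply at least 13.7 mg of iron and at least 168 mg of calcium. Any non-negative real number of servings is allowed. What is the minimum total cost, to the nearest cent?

$2.90

Minimising a linear cost over {iron ≥ 13.7, calcium ≥ 168, servings ≥ 0} — the optimum is at a vertex, using one or two foods.
sweet potato only: max(13.7/0.6, 168/57) = 22.83 servings → $9.13.
chicken breast only: max(13.7/0.5, 168/16) = 27.4 servings → $52.06.
lentils only: max(13.7/3.9, 168/25) = 6.72 servings → $4.70.
sweet potato + chicken breast: intersection lies outside the first quadrant.
sweet potato + lentils with both tight: 1.508 servings and 3.281 servings → $2.90.
chicken breast + lentils with both tight: 6.267 servings and 2.709 servings → $13.80.
The minimum over all feasible corners is $2.90.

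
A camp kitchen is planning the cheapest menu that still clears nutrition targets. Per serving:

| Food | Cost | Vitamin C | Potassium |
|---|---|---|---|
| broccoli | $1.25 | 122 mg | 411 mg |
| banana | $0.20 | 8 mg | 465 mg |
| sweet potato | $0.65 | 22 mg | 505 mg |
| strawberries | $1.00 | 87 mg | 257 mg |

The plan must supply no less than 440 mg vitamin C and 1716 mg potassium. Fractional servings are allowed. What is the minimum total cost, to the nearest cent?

Check every corner: each single food scaled to meet both minima, and each pair solved so both constraints bind.
broccoli only: max(440/122, 1716/411) = 4.175 servings → $5.22.
banana only: max(440/8, 1716/465) = 55 servings → $11.00.
sweet potato only: max(440/22, 1716/505) = 20 servings → $13.00.
strawberries only: max(440/87, 1716/257) = 6.677 servings → $6.68.
broccoli + banana with both tight: 3.572 servings and 0.5335 servings → $4.57.
broccoli + sweet potato with both tight: 3.509 servings and 0.5424 servings → $4.74.
broccoli + strawberries with both targets exact would need a negative amount; discard.
banana + sweet potato: the both-tight solution has a negative serving — not a feasible corner.
banana + strawberries with both tight: 0.943 servings and 4.971 servings → $5.16.
sweet potato + strawberries with both tight: 0.946 servings and 4.818 servings → $5.43.
The minimum over all feasible corners is $4.57.

$4.57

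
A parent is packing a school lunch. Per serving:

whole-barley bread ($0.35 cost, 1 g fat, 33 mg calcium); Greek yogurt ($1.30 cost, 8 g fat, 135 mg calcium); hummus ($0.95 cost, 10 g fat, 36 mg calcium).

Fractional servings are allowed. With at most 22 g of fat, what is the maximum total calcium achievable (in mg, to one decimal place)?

Calcium per g fat: whole-barley bread 33, Greek yogurt 16.88, hummus 3.6.
With no serving limits, spend the whole fat allowance on whole-barley bread: 22 g / 1 g × 33 mg = 726.0 mg.

726.0 mg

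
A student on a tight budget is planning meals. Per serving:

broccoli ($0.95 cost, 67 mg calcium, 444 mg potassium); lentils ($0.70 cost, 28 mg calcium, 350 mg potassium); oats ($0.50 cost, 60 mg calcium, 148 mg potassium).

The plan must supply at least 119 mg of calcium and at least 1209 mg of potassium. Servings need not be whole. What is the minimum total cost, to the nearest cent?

$2.46

At the optimum either one food covers both requirements or two foods hit both targets exactly; no other combination can be cheaper.
broccoli only: max(119/67, 1209/444) = 2.723 servings → $2.59.
lentils only: max(119/28, 1209/350) = 4.25 servings → $2.98.
oats only: max(119/60, 1209/148) = 8.169 servings → $4.08.
broccoli + lentils with both tight: 0.7078 servings and 2.556 servings → $2.46.
broccoli + oats: intersection lies outside the first quadrant.
lentils + oats with both tight: 3.259 servings and 0.4626 servings → $2.51.
Cheapest feasible corner: $2.46.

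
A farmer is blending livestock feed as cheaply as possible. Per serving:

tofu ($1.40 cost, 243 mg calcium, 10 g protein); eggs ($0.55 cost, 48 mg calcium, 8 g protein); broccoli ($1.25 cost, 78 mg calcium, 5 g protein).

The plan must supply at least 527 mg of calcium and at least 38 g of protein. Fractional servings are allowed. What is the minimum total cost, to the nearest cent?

An LP optimum is at a vertex; with two nutrient constraints at most two foods are used. Check each candidate.
tofu only: max(527/243, 38/10) = 3.8 servings → $5.32.
eggs only: max(527/48, 38/8) = 10.98 servings → $6.04.
broccoli only: max(527/78, 38/5) = 7.6 servings → $9.50.
tofu + eggs with both tight: 1.634 servings and 2.708 servings → $3.78.
tofu + broccoli with both targets exact would need a negative amount; discard.
eggs + broccoli with both tight: 0.8568 servings and 6.229 servings → $8.26.
So the least-cost plan costs $3.78.

$3.78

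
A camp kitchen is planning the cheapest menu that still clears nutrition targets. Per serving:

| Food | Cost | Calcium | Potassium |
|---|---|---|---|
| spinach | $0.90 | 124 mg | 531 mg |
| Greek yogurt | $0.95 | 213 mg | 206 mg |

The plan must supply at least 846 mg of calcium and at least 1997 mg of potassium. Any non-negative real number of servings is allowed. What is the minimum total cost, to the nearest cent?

With two linear requirements the optimum uses one or two foods; enumerate the corners.
spinach only: max(846/124, 1997/531) = 6.823 servings → $6.14.
Greek yogurt only: max(846/213, 1997/206) = 9.694 servings → $9.21.
spinach + Greek yogurt with both tight: 2.868 servings and 2.302 servings → $4.77.
The minimum over all feasible corners is $4.77.

$4.77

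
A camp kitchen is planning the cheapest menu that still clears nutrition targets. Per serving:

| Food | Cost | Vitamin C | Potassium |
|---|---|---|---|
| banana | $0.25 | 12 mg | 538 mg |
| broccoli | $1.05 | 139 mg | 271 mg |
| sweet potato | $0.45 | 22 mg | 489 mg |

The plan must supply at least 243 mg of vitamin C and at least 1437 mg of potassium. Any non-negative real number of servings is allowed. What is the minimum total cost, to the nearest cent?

$2.13

A basic optimal solution has at most two foods positive. Try each food alone and each pair with both targets met exactly.
banana only: max(243/12, 1437/538) = 20.25 servings → $5.06.
broccoli only: max(243/139, 1437/271) = 5.303 servings → $5.57.
sweet potato only: max(243/22, 1437/489) = 11.05 servings → $4.97.
banana + broccoli with both tight: 1.872 servings and 1.587 servings → $2.13.
banana + sweet potato: the both-tight solution has a negative serving — not a feasible corner.
broccoli + sweet potato with both tight: 1.406 servings and 2.159 servings → $2.45.
Cheapest feasible corner: $2.13.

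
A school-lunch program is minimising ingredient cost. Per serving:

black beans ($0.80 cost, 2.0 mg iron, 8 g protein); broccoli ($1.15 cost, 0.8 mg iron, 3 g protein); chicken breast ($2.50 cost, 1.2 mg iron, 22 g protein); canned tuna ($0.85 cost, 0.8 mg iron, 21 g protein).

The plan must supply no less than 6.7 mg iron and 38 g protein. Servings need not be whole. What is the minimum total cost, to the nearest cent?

An LP optimum is at a vertex; with two nutrient constraints at most two foods are used. Check each candidate.
black beans only: max(6.7/2.0, 38/8) = 4.75 servings → $3.80.
broccoli only: max(6.7/0.8, 38/3) = 12.67 servings → $14.57.
chicken breast only: max(6.7/1.2, 38/22) = 5.583 servings → $13.96.
canned tuna only: max(6.7/0.8, 38/21) = 8.375 servings → $7.12.
black beans + broccoli: the both-tight solution has a negative serving — not a feasible corner.
black beans + chicken breast with both tight: 2.959 servings and 0.6512 servings → $4.00.
black beans + canned tuna with both tight: 3.098 servings and 0.6292 servings → $3.01.
broccoli + chicken breast with both tight: 7.271 servings and 0.7357 servings → $10.20.
broccoli + canned tuna with both tight: 7.66 servings and 0.7153 servings → $9.42.
chicken breast + canned tuna with both targets exact would need a negative amount; discard.
The minimum over all feasible corners is $3.01.

$3.01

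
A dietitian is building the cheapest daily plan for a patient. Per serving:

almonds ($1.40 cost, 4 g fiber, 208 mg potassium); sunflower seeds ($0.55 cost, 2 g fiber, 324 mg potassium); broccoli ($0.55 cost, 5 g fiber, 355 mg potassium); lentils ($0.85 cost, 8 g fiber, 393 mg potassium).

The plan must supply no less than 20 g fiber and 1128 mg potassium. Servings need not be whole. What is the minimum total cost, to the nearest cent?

$2.15

An LP optimum is at a vertex; with two nutrient constraints at most two foods are used. Check each candidate.
almonds only: max(20/4, 1128/208) = 5.423 servings → $7.59.
sunflower seeds only: max(20/2, 1128/324) = 10 servings → $5.50.
broccoli only: max(20/5, 1128/355) = 4 servings → $2.20.
lentils only: max(20/8, 1128/393) = 2.87 servings → $2.44.
almonds + sunflower seeds with both tight: 4.8 servings and 0.4 servings → $6.94.
almonds + broccoli with both tight: 3.842 servings and 0.9263 servings → $5.89.
almonds + lentils: the both-tight solution has a negative serving — not a feasible corner.
sunflower seeds + broccoli: intersection lies outside the first quadrant.
sunflower seeds + lentils with both tight: 0.6445 servings and 2.339 servings → $2.34.
broccoli + lentils with both tight: 1.33 servings and 1.669 servings → $2.15.
Cheapest feasible corner: $2.15.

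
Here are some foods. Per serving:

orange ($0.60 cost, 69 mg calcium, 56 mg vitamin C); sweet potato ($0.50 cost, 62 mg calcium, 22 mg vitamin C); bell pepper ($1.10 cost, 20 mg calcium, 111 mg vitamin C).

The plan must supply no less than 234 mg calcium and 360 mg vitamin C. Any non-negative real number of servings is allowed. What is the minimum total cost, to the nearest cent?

At the optimum either one food covers both requirements or two foods hit both targets exactly; no other combination can be cheaper.
orange only: max(234/69, 360/56) = 6.429 servings → $3.86.
sweet potato only: max(234/62, 360/22) = 16.36 servings → $8.18.
bell pepper only: max(234/20, 360/111) = 11.7 servings → $12.87.
orange + sweet potato: intersection lies outside the first quadrant.
orange + bell pepper with both tight: 2.871 servings and 1.795 servings → $3.70.
sweet potato + bell pepper with both tight: 2.914 servings and 2.666 servings → $4.39.
The minimum over all feasible corners is $3.70.

$3.70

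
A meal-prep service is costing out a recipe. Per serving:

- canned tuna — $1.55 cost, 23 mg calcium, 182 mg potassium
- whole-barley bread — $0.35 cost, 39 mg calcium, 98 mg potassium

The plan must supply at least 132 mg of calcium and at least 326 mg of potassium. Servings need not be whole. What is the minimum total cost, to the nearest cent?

canned tuna only: max(132/23, 326/182) = 5.739 servings → $8.90.
whole-barley bread only: max(132/39, 326/98) = 3.385 servings → $1.18.
canned tuna + whole-barley bread: the both-tight solution has a negative serving — not a feasible corner.
The minimum over all feasible corners is $1.18.

$1.18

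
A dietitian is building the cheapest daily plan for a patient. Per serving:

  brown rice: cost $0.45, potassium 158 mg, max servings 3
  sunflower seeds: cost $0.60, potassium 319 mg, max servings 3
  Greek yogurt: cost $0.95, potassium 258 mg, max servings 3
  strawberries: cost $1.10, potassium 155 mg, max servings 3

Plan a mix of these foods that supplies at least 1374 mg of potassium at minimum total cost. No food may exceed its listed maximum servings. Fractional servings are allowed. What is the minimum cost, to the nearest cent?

Cost per mg of potassium: sunflower seeds $0.0019, brown rice $0.0028, Greek yogurt $0.0037, strawberries $0.0071.
Take 3 servings of sunflower seeds: +957.0 mg potassium for $1.80 (total $1.80, still need 417.0 mg).
Take 2.639 servings of brown rice: +417.0 mg potassium for $1.19 (total $2.99, still need 0.0 mg).
Greedy by cheapest-per-mg is optimal for a single linear constraint, so the minimum cost is $2.99.

$2.99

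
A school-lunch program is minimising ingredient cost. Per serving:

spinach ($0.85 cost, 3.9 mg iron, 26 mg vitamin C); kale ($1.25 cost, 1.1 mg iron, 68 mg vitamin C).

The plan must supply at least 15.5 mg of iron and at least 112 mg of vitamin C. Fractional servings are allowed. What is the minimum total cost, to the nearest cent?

$3.52

For a min-cost LP with two ≥-constraints, a basic feasible solution has at most two positive variables.
spinach only: max(15.5/3.9, 112/26) = 4.308 servings → $3.66.
kale only: max(15.5/1.1, 112/68) = 14.09 servings → $17.61.
spinach + kale with both tight: 3.934 servings and 0.1429 servings → $3.52.
The minimum over all feasible corners is $3.52.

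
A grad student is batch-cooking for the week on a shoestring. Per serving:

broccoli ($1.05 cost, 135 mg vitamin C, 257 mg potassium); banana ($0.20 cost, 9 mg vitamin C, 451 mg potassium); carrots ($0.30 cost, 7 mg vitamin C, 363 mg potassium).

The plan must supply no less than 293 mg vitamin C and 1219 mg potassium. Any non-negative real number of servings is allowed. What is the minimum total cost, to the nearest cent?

$2.48

Compare the cost at each extreme point of the feasible region.
broccoli only: max(293/135, 1219/257) = 4.743 servings → $4.98.
banana only: max(293/9, 1219/451) = 32.56 servings → $6.51.
carrots only: max(293/7, 1219/363) = 41.86 servings → $12.56.
broccoli + banana with both tight: 2.069 servings and 1.524 servings → $2.48.
broccoli + carrots with both tight: 2.072 servings and 1.891 servings → $2.74.
banana + carrots with both targets exact would need a negative amount; discard.
So the least-cost plan costs $2.48.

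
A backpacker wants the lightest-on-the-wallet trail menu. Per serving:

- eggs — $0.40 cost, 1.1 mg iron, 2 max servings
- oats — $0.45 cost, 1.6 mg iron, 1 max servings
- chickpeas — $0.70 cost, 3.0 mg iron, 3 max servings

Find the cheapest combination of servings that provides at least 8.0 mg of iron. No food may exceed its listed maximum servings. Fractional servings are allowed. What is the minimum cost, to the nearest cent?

Cost per mg of iron: chickpeas $0.2333, oats $0.2812, eggs $0.3636.
Take 2.667 servings of chickpeas: +8.0 mg iron for $1.87 (total $1.87, still need 0.0 mg).
Greedy by cheapest-per-mg is optimal for a single linear constraint, so the minimum cost is $1.87.

$1.87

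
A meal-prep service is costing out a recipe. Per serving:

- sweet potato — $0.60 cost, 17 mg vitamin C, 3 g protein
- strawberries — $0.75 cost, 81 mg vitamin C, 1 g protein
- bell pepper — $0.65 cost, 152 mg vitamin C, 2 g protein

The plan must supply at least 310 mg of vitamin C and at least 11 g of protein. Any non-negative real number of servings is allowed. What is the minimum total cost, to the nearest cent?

With two linear requirements the optimum uses one or two foods; enumerate the corners.
sweet potato only: max(310/17, 11/3) = 18.24 servings → $10.94.
strawberries only: max(310/81, 11/1) = 11 servings → $8.25.
bell pepper only: max(310/152, 11/2) = 5.5 servings → $3.58.
sweet potato + strawberries with both tight: 2.571 servings and 3.288 servings → $4.01.
sweet potato + bell pepper with both tight: 2.493 servings and 1.761 servings → $2.64.
strawberries + bell pepper: intersection lies outside the first quadrant.
Cheapest feasible corner: $2.64.

$2.64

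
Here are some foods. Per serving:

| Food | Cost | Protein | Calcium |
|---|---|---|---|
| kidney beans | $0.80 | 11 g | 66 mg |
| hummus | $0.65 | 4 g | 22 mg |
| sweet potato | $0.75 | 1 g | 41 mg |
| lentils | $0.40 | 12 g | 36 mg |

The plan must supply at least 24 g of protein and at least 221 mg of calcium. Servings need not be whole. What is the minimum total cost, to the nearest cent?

$2.46

For a min-cost LP with two ≥-constraints, a basic feasible solution has at most two positive variables.
kidney beans only: max(24/11, 221/66) = 3.348 servings → $2.68.
hummus only: max(24/4, 221/22) = 10.05 servings → $6.53.
sweet potato only: max(24/1, 221/41) = 24 servings → $18.00.
lentils only: max(24/12, 221/36) = 6.139 servings → $2.46.
kidney beans + hummus: intersection lies outside the first quadrant.
kidney beans + sweet potato with both tight: 1.982 servings and 2.2 servings → $3.24.
kidney beans + lentils: intersection lies outside the first quadrant.
hummus + sweet potato with both tight: 5.373 servings and 2.507 servings → $5.37.
hummus + lentils: the both-tight solution has a negative serving — not a feasible corner.
sweet potato + lentils with both tight: 3.921 servings and 1.673 servings → $3.61.
So the least-cost plan costs $2.46.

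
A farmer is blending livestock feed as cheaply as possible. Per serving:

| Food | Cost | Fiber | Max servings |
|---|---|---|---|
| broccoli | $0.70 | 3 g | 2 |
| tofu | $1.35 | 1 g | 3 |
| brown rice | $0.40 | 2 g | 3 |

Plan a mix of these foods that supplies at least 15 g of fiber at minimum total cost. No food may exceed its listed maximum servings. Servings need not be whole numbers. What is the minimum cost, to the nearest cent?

$6.65

Cost per g of fiber: brown rice $0.2000, broccoli $0.2333, tofu $1.3500.
Take 3 servings of brown rice: +6.0 g fiber for $1.20 (total $1.20, still need 9.0 g).
Take 2 servings of broccoli: +6.0 g fiber for $1.40 (total $2.60, still need 3.0 g).
Take 3 servings of tofu: +3.0 g fiber for $4.05 (total $6.65, still need 0.0 g).
Filling from the cheapest source first is optimal under one linear minimum: $6.65.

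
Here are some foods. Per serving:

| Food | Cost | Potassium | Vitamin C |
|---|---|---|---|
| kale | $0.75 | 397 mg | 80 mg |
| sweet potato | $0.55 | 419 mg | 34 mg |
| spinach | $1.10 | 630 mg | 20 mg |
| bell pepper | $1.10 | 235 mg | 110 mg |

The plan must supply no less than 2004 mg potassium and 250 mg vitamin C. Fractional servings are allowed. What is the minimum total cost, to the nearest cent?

$3.05

This is a tiny linear program; its minimum lies at a vertex of the feasible set. List the vertices and price them.
kale only: max(2004/397, 250/80) = 5.048 servings → $3.79.
sweet potato only: max(2004/419, 250/34) = 7.353 servings → $4.04.
spinach only: max(2004/630, 250/20) = 12.5 servings → $13.75.
bell pepper only: max(2004/235, 250/110) = 8.528 servings → $9.38.
kale + sweet potato with both tight: 1.829 servings and 3.05 servings → $3.05.
kale + spinach with both tight: 2.765 servings and 1.438 servings → $3.66.
kale + bell pepper: the both-tight solution has a negative serving — not a feasible corner.
sweet potato + spinach: intersection lies outside the first quadrant.
sweet potato + bell pepper with both tight: 4.244 servings and 0.961 servings → $3.39.
spinach + bell pepper with both tight: 2.503 servings and 1.818 servings → $4.75.
So the least-cost plan costs $3.05.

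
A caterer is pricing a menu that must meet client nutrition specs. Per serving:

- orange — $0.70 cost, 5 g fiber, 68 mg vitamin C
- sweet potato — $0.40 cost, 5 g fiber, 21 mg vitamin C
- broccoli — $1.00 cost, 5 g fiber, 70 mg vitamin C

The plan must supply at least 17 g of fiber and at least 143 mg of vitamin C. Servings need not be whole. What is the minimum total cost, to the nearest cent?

$1.82

An LP optimum is at a vertex; with two nutrient constraints at most two foods are used. Check each candidate.
orange only: max(17/5, 143/68) = 3.4 servings → $2.38.
sweet potato only: max(17/5, 143/21) = 6.81 servings → $2.72.
broccoli only: max(17/5, 143/70) = 3.4 servings → $3.40.
orange + sweet potato with both tight: 1.523 servings and 1.877 servings → $1.82.
orange + broccoli: intersection lies outside the first quadrant.
sweet potato + broccoli with both tight: 1.939 servings and 1.461 servings → $2.24.
The minimum over all feasible corners is $1.82.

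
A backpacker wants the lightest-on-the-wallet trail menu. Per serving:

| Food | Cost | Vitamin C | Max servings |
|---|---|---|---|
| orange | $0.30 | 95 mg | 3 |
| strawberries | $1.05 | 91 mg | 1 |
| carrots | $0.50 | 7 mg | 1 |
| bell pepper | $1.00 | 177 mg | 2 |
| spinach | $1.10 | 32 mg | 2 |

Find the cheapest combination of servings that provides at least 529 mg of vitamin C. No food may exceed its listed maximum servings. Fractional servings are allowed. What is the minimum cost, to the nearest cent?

Cost per mg of vitamin C: orange $0.0032, bell pepper $0.0056, strawberries $0.0115, spinach $0.0344, carrots $0.0714.
Take 3 servings of orange: +285.0 mg vitamin C for $0.90 (total $0.90, still need 244.0 mg).
Take 1.379 servings of bell pepper: +244.0 mg vitamin C for $1.38 (total $2.28, still need 0.0 mg).
Filling from the cheapest source first is optimal under one linear minimum: $2.28.

$2.28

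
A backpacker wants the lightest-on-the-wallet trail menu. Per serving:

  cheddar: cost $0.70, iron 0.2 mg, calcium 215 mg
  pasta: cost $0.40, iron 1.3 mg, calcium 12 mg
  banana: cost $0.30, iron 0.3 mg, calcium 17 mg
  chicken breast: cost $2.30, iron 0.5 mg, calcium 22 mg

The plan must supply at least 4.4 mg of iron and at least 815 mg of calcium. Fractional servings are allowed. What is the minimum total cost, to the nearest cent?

Check every corner: each single food scaled to meet both minima, and each pair solved so both constraints bind.
cheddar only: max(4.4/0.2, 815/215) = 22 servings → $15.40.
pasta only: max(4.4/1.3, 815/12) = 67.92 servings → $27.17.
banana only: max(4.4/0.3, 815/17) = 47.94 servings → $14.38.
chicken breast only: max(4.4/0.5, 815/22) = 37.05 servings → $85.20.
cheddar + pasta with both tight: 3.633 servings and 2.826 servings → $3.67.
cheddar + banana with both tight: 2.777 servings and 12.82 servings → $5.79.
cheddar + chicken breast with both tight: 3.014 servings and 7.595 servings → $19.58.
pasta + banana: intersection lies outside the first quadrant.
pasta + chicken breast: intersection lies outside the first quadrant.
banana + chicken breast: intersection lies outside the first quadrant.
So the least-cost plan costs $3.67.

$3.67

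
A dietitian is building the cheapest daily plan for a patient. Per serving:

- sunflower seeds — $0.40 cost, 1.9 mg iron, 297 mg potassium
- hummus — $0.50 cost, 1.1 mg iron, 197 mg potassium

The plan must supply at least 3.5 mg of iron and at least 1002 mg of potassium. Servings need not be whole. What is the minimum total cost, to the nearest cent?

For a min-cost LP with two ≥-constraints, a basic feasible solution has at most two positive variables.
sunflower seeds only: max(3.5/1.9, 1002/297) = 3.374 servings → $1.35.
hummus only: max(3.5/1.1, 1002/197) = 5.086 servings → $2.54.
sunflower seeds + hummus: the both-tight solution has a negative serving — not a feasible corner.
The minimum over all feasible corners is $1.35.

$1.35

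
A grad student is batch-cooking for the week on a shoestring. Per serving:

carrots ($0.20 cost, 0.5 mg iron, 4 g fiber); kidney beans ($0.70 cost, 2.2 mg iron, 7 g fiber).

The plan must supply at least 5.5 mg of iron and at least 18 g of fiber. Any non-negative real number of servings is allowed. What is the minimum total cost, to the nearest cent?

$1.76

The cheapest plan sits at a corner of the feasible region — with two constraints it uses at most two foods.
carrots only: max(5.5/0.5, 18/4) = 11 servings → $2.20.
kidney beans only: max(5.5/2.2, 18/7) = 2.571 servings → $1.80.
carrots + kidney beans with both tight: 0.2075 servings and 2.453 servings → $1.76.
The minimum over all feasible corners is $1.76.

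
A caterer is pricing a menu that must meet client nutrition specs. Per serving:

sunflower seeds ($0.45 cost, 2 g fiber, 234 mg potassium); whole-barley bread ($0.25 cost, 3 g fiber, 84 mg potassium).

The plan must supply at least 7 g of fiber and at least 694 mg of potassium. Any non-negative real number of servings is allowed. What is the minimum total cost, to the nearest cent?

At the optimum either one food covers both requirements or two foods hit both targets exactly; no other combination can be cheaper.
sunflower seeds only: max(7/2, 694/234) = 3.5 servings → $1.57.
whole-barley bread only: max(7/3, 694/84) = 8.262 servings → $2.07.
sunflower seeds + whole-barley bread with both tight: 2.798 servings and 0.4682 servings → $1.38.
The minimum over all feasible corners is $1.38.

$1.38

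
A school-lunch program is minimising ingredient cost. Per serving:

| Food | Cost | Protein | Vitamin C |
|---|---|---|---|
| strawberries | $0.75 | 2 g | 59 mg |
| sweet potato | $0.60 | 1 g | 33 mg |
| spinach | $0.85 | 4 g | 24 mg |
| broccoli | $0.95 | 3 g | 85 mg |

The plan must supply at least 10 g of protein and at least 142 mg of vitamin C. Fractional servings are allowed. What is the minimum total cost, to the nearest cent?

Minimising a linear cost over {protein ≥ 10, vitamin C ≥ 142, servings ≥ 0} — the optimum is at a vertex, using one or two foods.
strawberries only: max(10/2, 142/59) = 5 servings → $3.75.
sweet potato only: max(10/1, 142/33) = 10 servings → $6.00.
spinach only: max(10/4, 142/24) = 5.917 servings → $5.03.
broccoli only: max(10/3, 142/85) = 3.333 servings → $3.17.
strawberries + sweet potato with both targets exact would need a negative amount; discard.
strawberries + spinach with both tight: 1.745 servings and 1.628 servings → $2.69.
strawberries + broccoli: intersection lies outside the first quadrant.
sweet potato + spinach with both tight: 3.037 servings and 1.741 servings → $3.30.
sweet potato + broccoli: intersection lies outside the first quadrant.
spinach + broccoli with both tight: 1.582 servings and 1.224 servings → $2.51.
Cheapest feasible corner: $2.51.

$2.51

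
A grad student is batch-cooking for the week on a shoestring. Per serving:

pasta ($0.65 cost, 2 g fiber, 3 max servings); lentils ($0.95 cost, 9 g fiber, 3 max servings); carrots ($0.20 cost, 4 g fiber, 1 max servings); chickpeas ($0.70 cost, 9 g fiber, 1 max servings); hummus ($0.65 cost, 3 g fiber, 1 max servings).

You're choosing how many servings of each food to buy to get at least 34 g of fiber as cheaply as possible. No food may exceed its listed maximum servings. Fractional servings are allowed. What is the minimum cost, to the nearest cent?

$3.12

Cost per g of fiber: carrots $0.0500, chickpeas $0.0778, lentils $0.1056, hummus $0.2167, pasta $0.3250.
Take 1 serving of carrots: +4.0 g fiber for $0.20 (total $0.20, still need 30.0 g).
Take 1 serving of chickpeas: +9.0 g fiber for $0.70 (total $0.90, still need 21.0 g).
Take 2.333 servings of lentils: +21.0 g fiber for $2.22 (total $3.12, still need 0.0 g).
Greedy by cheapest-per-g is optimal for a single linear constraint, so the minimum cost is $3.12.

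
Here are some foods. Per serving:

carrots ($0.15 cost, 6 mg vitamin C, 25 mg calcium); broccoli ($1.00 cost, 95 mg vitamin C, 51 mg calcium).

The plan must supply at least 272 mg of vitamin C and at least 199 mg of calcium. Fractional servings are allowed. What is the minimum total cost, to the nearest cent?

carrots only: max(272/6, 199/25) = 45.33 servings → $6.80.
broccoli only: max(272/95, 199/51) = 3.902 servings → $3.90.
carrots + broccoli with both tight: 2.433 servings and 2.71 servings → $3.07.
Cheapest feasible corner: $3.07.

$3.07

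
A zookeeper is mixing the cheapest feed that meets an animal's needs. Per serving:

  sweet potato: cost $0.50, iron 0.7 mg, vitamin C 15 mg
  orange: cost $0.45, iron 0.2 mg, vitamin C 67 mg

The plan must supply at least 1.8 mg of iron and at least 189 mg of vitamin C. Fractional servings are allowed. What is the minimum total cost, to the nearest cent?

$2.02

At the optimum either one food covers both requirements or two foods hit both targets exactly; no other combination can be cheaper.
sweet potato only: max(1.8/0.7, 189/15) = 12.6 servings → $6.30.
orange only: max(1.8/0.2, 189/67) = 9 servings → $4.05.
sweet potato + orange with both tight: 1.886 servings and 2.399 servings → $2.02.
The minimum over all feasible corners is $2.02.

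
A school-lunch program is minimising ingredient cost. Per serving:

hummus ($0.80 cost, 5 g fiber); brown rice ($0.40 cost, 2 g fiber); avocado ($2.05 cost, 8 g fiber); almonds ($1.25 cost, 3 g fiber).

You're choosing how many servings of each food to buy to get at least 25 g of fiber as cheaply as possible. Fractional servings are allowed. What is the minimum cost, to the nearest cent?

$4.00

Cost per g of fiber: hummus $0.1600, brown rice $0.2000, avocado $0.2562, almonds $0.4167.
With no serving limits, use only hummus: 25 g / 5 g = 5 servings × $0.80 = $4.00.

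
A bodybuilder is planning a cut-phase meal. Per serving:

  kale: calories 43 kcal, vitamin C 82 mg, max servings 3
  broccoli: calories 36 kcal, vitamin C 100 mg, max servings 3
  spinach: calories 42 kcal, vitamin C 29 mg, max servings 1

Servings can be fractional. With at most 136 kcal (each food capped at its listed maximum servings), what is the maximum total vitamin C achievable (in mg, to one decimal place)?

353.4 mg

Vitamin C per kcal: broccoli 2.778, kale 1.907, spinach 0.6905.
Take 3 servings of broccoli: uses 108 kcal, +300.0 mg vitamin C (running total 300.0 mg).
Take 0.6512 servings of kale: uses 28 kcal, +53.4 mg vitamin C (running total 353.4 mg).
Greedy by best ratio exhausts the calories allowance optimally: 353.4 mg.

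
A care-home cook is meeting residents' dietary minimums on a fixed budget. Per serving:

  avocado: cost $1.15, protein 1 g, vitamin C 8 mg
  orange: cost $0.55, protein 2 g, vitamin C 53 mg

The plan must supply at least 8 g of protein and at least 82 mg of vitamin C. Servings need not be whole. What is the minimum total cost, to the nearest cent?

$2.20

Two binding constraints pin down two serving amounts, so the optimal mix uses at most two foods. The candidates are each food alone (scaled to the tighter of protein/vitamin C) and each pair with both constraints tight.
avocado only: max(8/1, 82/8) = 10.25 servings → $11.79.
orange only: max(8/2, 82/53) = 4 servings → $2.20.
avocado + orange with both tight: 7.027 servings and 0.4865 servings → $8.35.
Cheapest feasible corner: $2.20.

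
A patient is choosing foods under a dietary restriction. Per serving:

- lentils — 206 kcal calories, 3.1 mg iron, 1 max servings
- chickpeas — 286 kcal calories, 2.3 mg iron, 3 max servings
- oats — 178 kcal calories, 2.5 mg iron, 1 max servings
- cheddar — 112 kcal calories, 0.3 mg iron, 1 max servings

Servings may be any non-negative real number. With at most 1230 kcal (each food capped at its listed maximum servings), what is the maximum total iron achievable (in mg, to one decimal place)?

Iron per kcal: lentils 0.01505, oats 0.01404, chickpeas 0.008042, cheddar 0.002679.
Take 1 serving of lentils: uses 206 kcal, +3.1 mg iron (running total 3.1 mg).
Take 1 serving of oats: uses 178 kcal, +2.5 mg iron (running total 5.6 mg).
Take 2.958 servings of chickpeas: uses 846 kcal, +6.8 mg iron (running total 12.4 mg).
Filling greedily by iron-per-kcal is optimal for one linear limit, giving 12.4 mg.

12.4 mg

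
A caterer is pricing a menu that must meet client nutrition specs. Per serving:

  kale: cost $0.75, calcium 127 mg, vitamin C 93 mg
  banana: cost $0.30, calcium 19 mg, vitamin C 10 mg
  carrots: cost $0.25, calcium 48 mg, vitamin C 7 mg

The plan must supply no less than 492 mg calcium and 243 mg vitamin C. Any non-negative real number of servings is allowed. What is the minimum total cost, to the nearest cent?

$2.77

At the optimum either one food covers both requirements or two foods hit both targets exactly; no other combination can be cheaper.
kale only: max(492/127, 243/93) = 3.874 servings → $2.91.
banana only: max(492/19, 243/10) = 25.89 servings → $7.77.
carrots only: max(492/48, 243/7) = 34.71 servings → $8.68.
kale + banana: the both-tight solution has a negative serving — not a feasible corner.
kale + carrots with both tight: 2.299 servings and 4.166 servings → $2.77.
banana + carrots with both tight: 23.69 servings and 0.8732 servings → $7.32.
So the least-cost plan costs $2.77.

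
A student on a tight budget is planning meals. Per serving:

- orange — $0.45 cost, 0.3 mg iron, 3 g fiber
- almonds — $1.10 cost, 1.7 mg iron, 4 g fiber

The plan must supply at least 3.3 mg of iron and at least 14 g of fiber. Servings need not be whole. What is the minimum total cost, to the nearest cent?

$2.83

This is a tiny linear program; its minimum lies at a vertex of the feasible set. List the vertices and price them.
orange only: max(3.3/0.3, 14/3) = 11 servings → $4.95.
almonds only: max(3.3/1.7, 14/4) = 3.5 servings → $3.85.
orange + almonds with both tight: 2.718 servings and 1.462 servings → $2.83.
So the least-cost plan costs $2.83.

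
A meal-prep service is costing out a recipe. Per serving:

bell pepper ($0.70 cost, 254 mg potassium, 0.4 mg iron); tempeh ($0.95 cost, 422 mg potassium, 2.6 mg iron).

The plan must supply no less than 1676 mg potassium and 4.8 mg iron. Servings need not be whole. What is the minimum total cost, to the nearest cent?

$3.77

An LP optimum is at a vertex; with two nutrient constraints at most two foods are used. Check each candidate.
bell pepper only: max(1676/254, 4.8/0.4) = 12 servings → $8.40.
tempeh only: max(1676/422, 4.8/2.6) = 3.972 servings → $3.77.
bell pepper + tempeh with both tight: 4.744 servings and 1.116 servings → $4.38.
So the least-cost plan costs $3.77.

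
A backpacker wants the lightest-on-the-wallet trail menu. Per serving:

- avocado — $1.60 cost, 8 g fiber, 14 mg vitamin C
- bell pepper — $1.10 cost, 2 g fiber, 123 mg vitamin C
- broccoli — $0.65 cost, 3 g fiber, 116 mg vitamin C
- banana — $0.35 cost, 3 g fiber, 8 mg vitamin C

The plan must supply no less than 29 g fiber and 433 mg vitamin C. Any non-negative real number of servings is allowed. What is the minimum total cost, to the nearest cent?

The cheapest plan sits at a corner of the feasible region — with two constraints it uses at most two foods.
avocado only: max(29/8, 433/14) = 30.93 servings → $49.49.
bell pepper only: max(29/2, 433/123) = 14.5 servings → $15.95.
broccoli only: max(29/3, 433/116) = 9.667 servings → $6.28.
banana only: max(29/3, 433/8) = 54.12 servings → $18.94.
avocado + bell pepper with both tight: 2.825 servings and 3.199 servings → $8.04.
avocado + broccoli with both tight: 2.331 servings and 3.451 servings → $5.97.
avocado + banana: the both-tight solution has a negative serving — not a feasible corner.
bell pepper + broccoli: the both-tight solution has a negative serving — not a feasible corner.
bell pepper + banana with both tight: 3.023 servings and 7.652 servings → $6.00.
broccoli + banana with both tight: 3.293 servings and 6.373 servings → $4.37.
The minimum over all feasible corners is $4.37.

$4.37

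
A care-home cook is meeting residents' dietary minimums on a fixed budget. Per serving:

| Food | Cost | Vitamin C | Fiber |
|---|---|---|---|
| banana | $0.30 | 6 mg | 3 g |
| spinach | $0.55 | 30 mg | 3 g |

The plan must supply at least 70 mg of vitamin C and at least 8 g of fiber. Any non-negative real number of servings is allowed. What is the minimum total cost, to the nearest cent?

With two linear requirements the optimum uses one or two foods; enumerate the corners.
banana only: max(70/6, 8/3) = 11.67 servings → $3.50.
spinach only: max(70/30, 8/3) = 2.667 servings → $1.47.
banana + spinach with both tight: 0.4167 servings and 2.25 servings → $1.36.
The minimum over all feasible corners is $1.36.

$1.36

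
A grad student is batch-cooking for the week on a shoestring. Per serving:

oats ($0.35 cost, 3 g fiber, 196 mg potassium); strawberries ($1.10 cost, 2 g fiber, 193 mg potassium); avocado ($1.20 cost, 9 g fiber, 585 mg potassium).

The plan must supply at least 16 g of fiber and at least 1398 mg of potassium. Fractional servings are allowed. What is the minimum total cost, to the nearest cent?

An LP optimum is at a vertex; with two nutrient constraints at most two foods are used. Check each candidate.
oats only: max(16/3, 1398/196) = 7.133 servings → $2.50.
strawberries only: max(16/2, 1398/193) = 8 servings → $8.80.
avocado only: max(16/9, 1398/585) = 2.39 servings → $2.87.
oats + strawberries with both tight: 1.561 servings and 5.658 servings → $6.77.
oats + avocado with both targets exact would need a negative amount; discard.
strawberries + avocado with both tight: 5.683 servings and 0.515 servings → $6.87.
The minimum over all feasible corners is $2.50.

$2.50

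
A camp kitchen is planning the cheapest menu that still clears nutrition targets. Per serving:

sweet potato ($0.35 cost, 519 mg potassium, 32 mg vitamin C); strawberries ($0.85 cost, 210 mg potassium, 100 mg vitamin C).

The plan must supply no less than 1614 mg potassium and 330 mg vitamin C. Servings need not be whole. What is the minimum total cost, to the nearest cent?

This is a tiny linear program; its minimum lies at a vertex of the feasible set. List the vertices and price them.
sweet potato only: max(1614/519, 330/32) = 10.31 servings → $3.61.
strawberries only: max(1614/210, 330/100) = 7.686 servings → $6.53.
sweet potato + strawberries with both tight: 2.039 servings and 2.648 servings → $2.96.
The minimum over all feasible corners is $2.96.

$2.96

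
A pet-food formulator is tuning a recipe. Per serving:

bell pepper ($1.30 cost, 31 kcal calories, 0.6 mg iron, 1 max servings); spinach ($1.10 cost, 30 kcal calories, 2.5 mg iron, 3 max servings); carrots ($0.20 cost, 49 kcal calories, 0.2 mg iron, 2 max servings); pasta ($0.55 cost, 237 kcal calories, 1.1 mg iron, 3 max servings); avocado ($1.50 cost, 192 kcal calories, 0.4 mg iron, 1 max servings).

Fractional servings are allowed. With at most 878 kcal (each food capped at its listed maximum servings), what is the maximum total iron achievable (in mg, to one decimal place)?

Iron per kcal: spinach 0.08333, bell pepper 0.01935, pasta 0.004641, carrots 0.004082, avocado 0.002083.
Take 3 servings of spinach: uses 90 kcal, +7.5 mg iron (running total 7.5 mg).
Take 1 serving of bell pepper: uses 31 kcal, +0.6 mg iron (running total 8.1 mg).
Take 3 servings of pasta: uses 711 kcal, +3.3 mg iron (running total 11.4 mg).
Take 0.9388 servings of carrots: uses 46 kcal, +0.2 mg iron (running total 11.6 mg).
Filling greedily by iron-per-kcal is optimal for one linear limit, giving 11.6 mg.

11.6 mg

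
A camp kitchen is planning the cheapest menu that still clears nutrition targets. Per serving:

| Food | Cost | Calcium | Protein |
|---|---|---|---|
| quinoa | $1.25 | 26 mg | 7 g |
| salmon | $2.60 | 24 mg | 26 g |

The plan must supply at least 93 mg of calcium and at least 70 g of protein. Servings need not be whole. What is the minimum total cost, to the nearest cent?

At the optimum either one food covers both requirements or two foods hit both targets exactly; no other combination can be cheaper.
quinoa only: max(93/26, 70/7) = 10 servings → $12.50.
salmon only: max(93/24, 70/26) = 3.875 servings → $10.07.
quinoa + salmon with both tight: 1.453 servings and 2.301 servings → $7.80.
So the least-cost plan costs $7.80.

$7.80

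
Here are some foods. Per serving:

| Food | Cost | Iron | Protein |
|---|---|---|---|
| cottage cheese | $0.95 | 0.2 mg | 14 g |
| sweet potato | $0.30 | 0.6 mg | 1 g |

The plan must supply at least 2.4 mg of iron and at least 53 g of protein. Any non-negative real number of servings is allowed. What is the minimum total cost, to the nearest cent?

$4.25

A basic optimal solution has at most two foods positive. Try each food alone and each pair with both targets met exactly.
cottage cheese only: max(2.4/0.2, 53/14) = 12 servings → $11.40.
sweet potato only: max(2.4/0.6, 53/1) = 53 servings → $15.90.
cottage cheese + sweet potato with both tight: 3.585 servings and 2.805 servings → $4.25.
Cheapest feasible corner: $4.25.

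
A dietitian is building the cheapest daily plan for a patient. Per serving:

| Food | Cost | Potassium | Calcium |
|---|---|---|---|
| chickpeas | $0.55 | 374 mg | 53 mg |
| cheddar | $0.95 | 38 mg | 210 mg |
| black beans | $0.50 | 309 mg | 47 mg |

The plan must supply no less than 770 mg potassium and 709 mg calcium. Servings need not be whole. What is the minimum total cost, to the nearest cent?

$3.75

Check every corner: each single food scaled to meet both minima, and each pair solved so both constraints bind.
chickpeas only: max(770/374, 709/53) = 13.38 servings → $7.36.
cheddar only: max(770/38, 709/210) = 20.26 servings → $19.25.
black beans only: max(770/309, 709/47) = 15.09 servings → $7.54.
chickpeas + cheddar with both tight: 1.761 servings and 2.932 servings → $3.75.
chickpeas + black beans: the both-tight solution has a negative serving — not a feasible corner.
cheddar + black beans with both tight: 2.898 servings and 2.135 servings → $3.82.
Cheapest feasible corner: $3.75.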